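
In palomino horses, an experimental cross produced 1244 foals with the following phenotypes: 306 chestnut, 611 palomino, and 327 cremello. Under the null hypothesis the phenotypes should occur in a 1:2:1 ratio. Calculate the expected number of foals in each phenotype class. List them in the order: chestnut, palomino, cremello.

Expected counts for N = 1244 under a 1:2:1 ratio (total parts = 4):
  chestnut: 1244 × 1/4 = 311
  palomino: 1244 × 2/4 = 622
  cremello: 1244 × 1/4 = 311

311, 622, 311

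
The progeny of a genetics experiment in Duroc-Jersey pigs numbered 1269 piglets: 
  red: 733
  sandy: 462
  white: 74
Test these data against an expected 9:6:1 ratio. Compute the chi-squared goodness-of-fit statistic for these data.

1.276

Total ratio parts = 16. Expected numbers out of 1269:
  red: 1269 × 9/16 = 713.8125
  sandy: 1269 × 6/16 = 475.875
  white: 1269 × 1/16 = 79.3125
χ² = Σ (O − E)² / E
  red: (733 − 713.8125)² / 713.8125 = 0.5158
  sandy: (462 − 475.875)² / 475.875 = 0.4046
  white: (74 − 79.3125)² / 79.3125 = 0.3558
χ² = 0.5158 + 0.4046 + 0.3558 = 1.2762 ≈ 1.276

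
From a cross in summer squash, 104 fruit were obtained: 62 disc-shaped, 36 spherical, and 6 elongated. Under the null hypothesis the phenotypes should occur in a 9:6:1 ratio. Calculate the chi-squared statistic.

The 9:6:1 ratio has 16 parts, so with N = 104 the expected counts are:
  disc-shaped: 104 × 9/16 = 58.5
  spherical: 104 × 6/16 = 39
  elongated: 104 × 1/16 = 6.5
χ² = Σ (O − E)² / E
  disc-shaped: (62 − 58.5)² / 58.5 = 0.2094
  spherical: (36 − 39)² / 39 = 0.2308
  elongated: (6 − 6.5)² / 6.5 = 0.0385
χ² = 0.2094 + 0.2308 + 0.0385 = 0.4787 ≈ 0.479

0.479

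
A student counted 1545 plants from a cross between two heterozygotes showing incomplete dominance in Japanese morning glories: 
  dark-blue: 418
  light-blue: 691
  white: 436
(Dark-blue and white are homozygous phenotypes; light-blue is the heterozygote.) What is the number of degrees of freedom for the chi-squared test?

With incomplete dominance, a heterozygote × heterozygote cross gives a 1:2:1 phenotypic ratio.
A goodness-of-fit test with 3 phenotype classes has df = 3 − 1 = 2.

2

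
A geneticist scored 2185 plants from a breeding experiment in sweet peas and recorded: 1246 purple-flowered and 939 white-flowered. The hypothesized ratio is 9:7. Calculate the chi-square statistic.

0.534

Under the 9:7 hypothesis (Σ ratio = 16, N = 2185):
  purple-flowered: 2185 × 9/16 = 1229.0625
  white-flowered: 2185 × 7/16 = 955.9375
χ² = Σ (O − E)² / E
  purple-flowered: (1246 − 1229.0625)² / 1229.0625 = 0.2334
  white-flowered: (939 − 955.9375)² / 955.9375 = 0.3001
χ² = 0.2334 + 0.3001 = 0.5335 ≈ 0.534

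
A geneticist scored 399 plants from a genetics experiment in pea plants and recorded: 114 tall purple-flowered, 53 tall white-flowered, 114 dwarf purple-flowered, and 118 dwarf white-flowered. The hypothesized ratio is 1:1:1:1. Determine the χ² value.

The 1:1:1:1 ratio has 4 parts, so with N = 399 the expected counts are:
  tall purple-flowered: 399 × 1/4 = 99.75
  tall white-flowered: 399 × 1/4 = 99.75
  dwarf purple-flowered: 399 × 1/4 = 99.75
  dwarf white-flowered: 399 × 1/4 = 99.75
χ² = Σ (O − E)² / E
  tall purple-flowered: (114 − 99.75)² / 99.75 = 2.0357
  tall white-flowered: (53 − 99.75)² / 99.75 = 21.9104
  dwarf purple-flowered: (114 − 99.75)² / 99.75 = 2.0357
  dwarf white-flowered: (118 − 99.75)² / 99.75 = 3.3390
χ² = 2.0357 + 21.9104 + 2.0357 + 3.3390 = 29.3208 ≈ 29.321

29.321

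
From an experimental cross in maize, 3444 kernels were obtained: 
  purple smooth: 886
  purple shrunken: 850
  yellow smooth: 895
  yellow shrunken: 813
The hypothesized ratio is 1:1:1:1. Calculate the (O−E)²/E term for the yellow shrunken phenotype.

Under the 1:1:1:1 hypothesis (Σ ratio = 4, N = 3444):
  purple smooth: 3444 × 1/4 = 861
  purple shrunken: 3444 × 1/4 = 861
  yellow smooth: 3444 × 1/4 = 861
  yellow shrunken: 3444 × 1/4 = 861
Contribution of yellow shrunken: (813 − 861)² / 861 = 2.6760

2.676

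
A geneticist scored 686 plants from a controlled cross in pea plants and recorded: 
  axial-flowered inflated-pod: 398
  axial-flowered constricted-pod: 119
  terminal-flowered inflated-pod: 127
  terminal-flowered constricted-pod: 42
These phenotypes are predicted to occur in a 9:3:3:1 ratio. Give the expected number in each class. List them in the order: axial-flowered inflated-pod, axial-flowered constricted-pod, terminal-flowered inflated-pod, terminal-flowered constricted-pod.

The 9:3:3:1 ratio has 16 parts, so with N = 686 the expected counts are:
  axial-flowered inflated-pod: 686 × 9/16 = 385.875
  axial-flowered constricted-pod: 686 × 3/16 = 128.625
  terminal-flowered inflated-pod: 686 × 3/16 = 128.625
  terminal-flowered constricted-pod: 686 × 1/16 = 42.875

385.875, 128.625, 128.625, 42.875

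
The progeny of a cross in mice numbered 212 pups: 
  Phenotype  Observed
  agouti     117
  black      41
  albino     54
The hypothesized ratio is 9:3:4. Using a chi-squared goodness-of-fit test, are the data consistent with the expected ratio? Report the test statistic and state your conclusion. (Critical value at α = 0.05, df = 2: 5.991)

0.101; consistent

Under the 9:3:4 hypothesis (Σ ratio = 16, N = 212):
  agouti: 212 × 9/16 = 119.25
  black: 212 × 3/16 = 39.75
  albino: 212 × 4/16 = 53
χ² = Σ (O − E)² / E
  agouti: (117 − 119.25)² / 119.25 = 0.0425
  black: (41 − 39.75)² / 39.75 = 0.0393
  albino: (54 − 53)² / 53 = 0.0189
χ² = 0.0425 + 0.0393 + 0.0189 = 0.1007 ≈ 0.101
Degrees of freedom = 3 − 1 = 2; critical value at α = 0.05 is 5.991.
Since 0.101 < 5.991, we fail to reject the null hypothesis — the data are consistent with the 9:3:4 ratio.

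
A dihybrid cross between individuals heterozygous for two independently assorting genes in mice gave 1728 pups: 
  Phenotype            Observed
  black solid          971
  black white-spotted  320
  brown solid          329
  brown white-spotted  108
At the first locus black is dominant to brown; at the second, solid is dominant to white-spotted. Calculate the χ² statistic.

0.128

A dihybrid F₂ with independent assortment and complete dominance at both loci gives a 9:3:3:1 phenotypic ratio.
Total ratio parts = 16. Expected numbers out of 1728:
  black solid: 1728 × 9/16 = 972
  black white-spotted: 1728 × 3/16 = 324
  brown solid: 1728 × 3/16 = 324
  brown white-spotted: 1728 × 1/16 = 108
χ² = Σ (O − E)² / E
  black solid: (971 − 972)² / 972 = 0.0010
  black white-spotted: (320 − 324)² / 324 = 0.0494
  brown solid: (329 − 324)² / 324 = 0.0772
  brown white-spotted: (108 − 108)² / 108 = 0.0000
χ² = 0.0010 + 0.0494 + 0.0772 + 0.0000 = 0.1276 ≈ 0.128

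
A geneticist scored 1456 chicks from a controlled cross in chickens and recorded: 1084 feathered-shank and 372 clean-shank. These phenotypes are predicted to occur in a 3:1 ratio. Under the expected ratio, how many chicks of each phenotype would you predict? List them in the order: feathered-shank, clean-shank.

Expected counts for N = 1456 under a 3:1 ratio (total parts = 4):
  feathered-shank: 1456 × 3/4 = 1092
  clean-shank: 1456 × 1/4 = 364

1092, 364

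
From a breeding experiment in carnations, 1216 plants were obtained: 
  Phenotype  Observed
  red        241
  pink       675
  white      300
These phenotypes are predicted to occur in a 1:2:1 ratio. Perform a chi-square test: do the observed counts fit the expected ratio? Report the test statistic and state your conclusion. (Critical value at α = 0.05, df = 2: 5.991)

20.492; not consistent

Expected counts for N = 1216 under a 1:2:1 ratio (total parts = 4):
  red: 1216 × 1/4 = 304
  pink: 1216 × 2/4 = 608
  white: 1216 × 1/4 = 304
χ² = Σ (O − E)² / E
  red: (241 − 304)² / 304 = 13.0559
  pink: (675 − 608)² / 608 = 7.3832
  white: (300 − 304)² / 304 = 0.0526
χ² = 13.0559 + 7.3832 + 0.0526 = 20.4917 ≈ 20.492
Degrees of freedom = 3 − 1 = 2; critical value at α = 0.05 is 5.991.
Since 20.492 > 5.991, we reject the null hypothesis — the data do not fit the 1:2:1 ratio.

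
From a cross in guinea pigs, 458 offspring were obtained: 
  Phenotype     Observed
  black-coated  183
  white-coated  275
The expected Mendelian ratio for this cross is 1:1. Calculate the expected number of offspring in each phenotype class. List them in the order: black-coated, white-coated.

229, 229

Total ratio parts = 2. Expected numbers out of 458:
  black-coated: 458 × 1/2 = 229
  white-coated: 458 × 1/2 = 229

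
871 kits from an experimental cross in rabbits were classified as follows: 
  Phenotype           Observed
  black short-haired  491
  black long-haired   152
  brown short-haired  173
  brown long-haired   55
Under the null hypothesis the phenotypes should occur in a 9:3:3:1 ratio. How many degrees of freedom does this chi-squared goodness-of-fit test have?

3

A goodness-of-fit test with 4 phenotype classes has df = 4 − 1 = 3.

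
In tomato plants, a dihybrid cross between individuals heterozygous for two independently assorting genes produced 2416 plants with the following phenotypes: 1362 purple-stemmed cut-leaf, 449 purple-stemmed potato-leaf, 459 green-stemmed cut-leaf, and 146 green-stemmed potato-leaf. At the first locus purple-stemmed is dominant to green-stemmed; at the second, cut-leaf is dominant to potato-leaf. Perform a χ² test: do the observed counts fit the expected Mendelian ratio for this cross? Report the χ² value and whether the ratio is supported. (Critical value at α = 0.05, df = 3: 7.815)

0.287; consistent

A dihybrid F₂ with independent assortment and complete dominance at both loci gives a 9:3:3:1 phenotypic ratio.
Under the 9:3:3:1 hypothesis (Σ ratio = 16, N = 2416):
  purple-stemmed cut-leaf: 2416 × 9/16 = 1359
  purple-stemmed potato-leaf: 2416 × 3/16 = 453
  green-stemmed cut-leaf: 2416 × 3/16 = 453
  green-stemmed potato-leaf: 2416 × 1/16 = 151
χ² = Σ (O − E)² / E
  purple-stemmed cut-leaf: (1362 − 1359)² / 1359 = 0.0066
  purple-stemmed potato-leaf: (449 − 453)² / 453 = 0.0353
  green-stemmed cut-leaf: (459 − 453)² / 453 = 0.0795
  green-stemmed potato-leaf: (146 − 151)² / 151 = 0.1656
χ² = 0.0066 + 0.0353 + 0.0795 + 0.1656 = 0.287
Degrees of freedom = 4 − 1 = 3; critical value at α = 0.05 is 7.815.
Since 0.287 < 7.815, we fail to reject the null hypothesis — the data are consistent with the 9:3:3:1 ratio.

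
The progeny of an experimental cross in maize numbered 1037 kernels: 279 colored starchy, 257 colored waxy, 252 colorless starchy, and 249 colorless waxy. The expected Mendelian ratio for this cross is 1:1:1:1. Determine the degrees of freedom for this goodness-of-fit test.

A goodness-of-fit test with 4 phenotype classes has df = 4 − 1 = 3.

3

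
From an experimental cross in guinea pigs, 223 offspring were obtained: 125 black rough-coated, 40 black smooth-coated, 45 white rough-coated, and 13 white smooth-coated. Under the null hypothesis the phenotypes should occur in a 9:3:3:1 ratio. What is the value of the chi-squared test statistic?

Expected counts for N = 223 under a 9:3:3:1 ratio (total parts = 16):
  black rough-coated: 223 × 9/16 = 125.4375
  black smooth-coated: 223 × 3/16 = 41.8125
  white rough-coated: 223 × 3/16 = 41.8125
  white smooth-coated: 223 × 1/16 = 13.9375
χ² = Σ (O − E)² / E
  black rough-coated: (125 − 125.4375)² / 125.4375 = 0.0015
  black smooth-coated: (40 − 41.8125)² / 41.8125 = 0.0786
  white rough-coated: (45 − 41.8125)² / 41.8125 = 0.2430
  white smooth-coated: (13 − 13.9375)² / 13.9375 = 0.0631
χ² = 0.0015 + 0.0786 + 0.2430 + 0.0631 = 0.3862 ≈ 0.386

0.386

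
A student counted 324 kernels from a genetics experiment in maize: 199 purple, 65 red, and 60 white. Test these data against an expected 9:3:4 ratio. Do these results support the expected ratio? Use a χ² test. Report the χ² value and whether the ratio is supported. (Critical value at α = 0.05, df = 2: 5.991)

7.281; not consistent

Expected counts for N = 324 under a 9:3:4 ratio (total parts = 16):
  purple: 324 × 9/16 = 182.25
  red: 324 × 3/16 = 60.75
  white: 324 × 4/16 = 81
χ² = Σ (O − E)² / E
  purple: (199 − 182.25)² / 182.25 = 1.5394
  red: (65 − 60.75)² / 60.75 = 0.2973
  white: (60 − 81)² / 81 = 5.4444
χ² = 1.5394 + 0.2973 + 5.4444 = 7.2811 ≈ 7.281
Degrees of freedom = 3 − 1 = 2; critical value at α = 0.05 is 5.991.
Since 7.281 > 5.991, we reject the null hypothesis — the data do not fit the 9:3:4 ratio.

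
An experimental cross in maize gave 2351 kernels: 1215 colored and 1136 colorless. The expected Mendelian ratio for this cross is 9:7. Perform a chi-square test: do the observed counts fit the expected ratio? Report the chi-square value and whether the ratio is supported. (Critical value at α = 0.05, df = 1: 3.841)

Expected counts for N = 2351 under a 9:7 ratio (total parts = 16):
  colored: 2351 × 9/16 = 1322.4375
  colorless: 2351 × 7/16 = 1028.5625
χ² = Σ (O − E)² / E
  colored: (1215 − 1322.4375)² / 1322.4375 = 8.7284
  colorless: (1136 − 1028.5625)² / 1028.5625 = 11.2223
χ² = 8.7284 + 11.2223 = 19.9507 ≈ 19.951
Degrees of freedom = 2 − 1 = 1; critical value at α = 0.05 is 3.841.
Since 19.951 > 3.841, we reject the null hypothesis — the data do not fit the 9:7 ratio.

19.951; not consistent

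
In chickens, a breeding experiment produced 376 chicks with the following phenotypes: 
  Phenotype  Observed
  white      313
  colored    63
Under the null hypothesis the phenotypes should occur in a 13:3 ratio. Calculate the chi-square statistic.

Under the 13:3 hypothesis (Σ ratio = 16, N = 376):
  white: 376 × 13/16 = 305.5
  colored: 376 × 3/16 = 70.5
χ² = Σ (O − E)² / E
  white: (313 − 305.5)² / 305.5 = 0.1841
  colored: (63 − 70.5)² / 70.5 = 0.7979
χ² = 0.1841 + 0.7979 = 0.982

0.982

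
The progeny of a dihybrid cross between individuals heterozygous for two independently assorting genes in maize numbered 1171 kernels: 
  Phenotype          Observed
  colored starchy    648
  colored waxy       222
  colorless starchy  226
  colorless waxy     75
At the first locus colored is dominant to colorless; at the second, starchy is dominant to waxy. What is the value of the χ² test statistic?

A dihybrid F₂ with independent assortment and complete dominance at both loci gives a 9:3:3:1 phenotypic ratio.
Under the 9:3:3:1 hypothesis (Σ ratio = 16, N = 1171):
  colored starchy: 1171 × 9/16 = 658.6875
  colored waxy: 1171 × 3/16 = 219.5625
  colorless starchy: 1171 × 3/16 = 219.5625
  colorless waxy: 1171 × 1/16 = 73.1875
χ² = Σ (O − E)² / E
  colored starchy: (648 − 658.6875)² / 658.6875 = 0.1734
  colored waxy: (222 − 219.5625)² / 219.5625 = 0.0271
  colorless starchy: (226 − 219.5625)² / 219.5625 = 0.1887
  colorless waxy: (75 − 73.1875)² / 73.1875 = 0.0449
χ² = 0.1734 + 0.0271 + 0.1887 + 0.0449 = 0.4341 ≈ 0.434

0.434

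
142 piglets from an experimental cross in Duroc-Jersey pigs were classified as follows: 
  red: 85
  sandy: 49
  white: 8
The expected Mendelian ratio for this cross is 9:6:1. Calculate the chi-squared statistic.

0.754

Expected counts for N = 142 under a 9:6:1 ratio (total parts = 16):
  red: 142 × 9/16 = 79.875
  sandy: 142 × 6/16 = 53.25
  white: 142 × 1/16 = 8.875
χ² = Σ (O − E)² / E
  red: (85 − 79.875)² / 79.875 = 0.3288
  sandy: (49 − 53.25)² / 53.25 = 0.3392
  white: (8 − 8.875)² / 8.875 = 0.0863
χ² = 0.3288 + 0.3392 + 0.0863 = 0.7543 ≈ 0.754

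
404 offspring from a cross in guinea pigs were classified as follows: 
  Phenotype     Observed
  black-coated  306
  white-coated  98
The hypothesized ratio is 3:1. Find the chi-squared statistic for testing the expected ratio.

Under the 3:1 hypothesis (Σ ratio = 4, N = 404):
  black-coated: 404 × 3/4 = 303
  white-coated: 404 × 1/4 = 101
χ² = Σ (O − E)² / E
  black-coated: (306 − 303)² / 303 = 0.0297
  white-coated: (98 − 101)² / 101 = 0.0891
χ² = 0.0297 + 0.0891 = 0.1188 ≈ 0.119

0.119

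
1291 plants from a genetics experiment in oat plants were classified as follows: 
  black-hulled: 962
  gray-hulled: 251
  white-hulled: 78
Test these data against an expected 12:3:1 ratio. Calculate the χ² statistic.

The 12:3:1 ratio has 16 parts, so with N = 1291 the expected counts are:
  black-hulled: 1291 × 12/16 = 968.25
  gray-hulled: 1291 × 3/16 = 242.0625
  white-hulled: 1291 × 1/16 = 80.6875
χ² = Σ (O − E)² / E
  black-hulled: (962 − 968.25)² / 968.25 = 0.0403
  gray-hulled: (251 − 242.0625)² / 242.0625 = 0.3300
  white-hulled: (78 − 80.6875)² / 80.6875 = 0.0895
χ² = 0.0403 + 0.3300 + 0.0895 = 0.4598 ≈ 0.460

0.460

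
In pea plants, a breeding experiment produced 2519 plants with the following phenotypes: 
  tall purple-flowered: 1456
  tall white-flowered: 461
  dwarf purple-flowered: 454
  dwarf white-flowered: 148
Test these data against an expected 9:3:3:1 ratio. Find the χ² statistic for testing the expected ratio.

2.624

The 9:3:3:1 ratio has 16 parts, so with N = 2519 the expected counts are:
  tall purple-flowered: 2519 × 9/16 = 1416.9375
  tall white-flowered: 2519 × 3/16 = 472.3125
  dwarf purple-flowered: 2519 × 3/16 = 472.3125
  dwarf white-flowered: 2519 × 1/16 = 157.4375
χ² = Σ (O − E)² / E
  tall purple-flowered: (1456 − 1416.9375)² / 1416.9375 = 1.0769
  tall white-flowered: (461 − 472.3125)² / 472.3125 = 0.2709
  dwarf purple-flowered: (454 − 472.3125)² / 472.3125 = 0.7100
  dwarf white-flowered: (148 − 157.4375)² / 157.4375 = 0.5657
χ² = 1.0769 + 0.2709 + 0.7100 + 0.5657 = 2.6235 ≈ 2.624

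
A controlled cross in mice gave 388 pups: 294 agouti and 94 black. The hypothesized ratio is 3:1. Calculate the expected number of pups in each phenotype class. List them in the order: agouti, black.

Total ratio parts = 4. Expected numbers out of 388:
  agouti: 388 × 3/4 = 291
  black: 388 × 1/4 = 97

291, 97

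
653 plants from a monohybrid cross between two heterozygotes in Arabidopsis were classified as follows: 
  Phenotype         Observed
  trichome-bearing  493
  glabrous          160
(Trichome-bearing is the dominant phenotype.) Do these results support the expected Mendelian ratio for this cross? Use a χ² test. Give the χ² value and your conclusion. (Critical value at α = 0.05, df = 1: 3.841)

0.086; consistent

For a monohybrid cross between heterozygotes with complete dominance, the expected phenotypic ratio is 3:1.
Total ratio parts = 4. Expected numbers out of 653:
  trichome-bearing: 653 × 3/4 = 489.75
  glabrous: 653 × 1/4 = 163.25
χ² = Σ (O − E)² / E
  trichome-bearing: (493 − 489.75)² / 489.75 = 0.0216
  glabrous: (160 − 163.25)² / 163.25 = 0.0647
χ² = 0.0216 + 0.0647 = 0.0863 ≈ 0.086
Degrees of freedom = 2 − 1 = 1; critical value at α = 0.05 is 3.841.
Since 0.086 < 3.841, we fail to reject the null hypothesis — the data are consistent with the 3:1 ratio.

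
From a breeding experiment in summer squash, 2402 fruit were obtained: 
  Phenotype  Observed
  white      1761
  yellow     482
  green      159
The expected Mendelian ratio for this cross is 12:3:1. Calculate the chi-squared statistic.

3.656

Total ratio parts = 16. Expected numbers out of 2402:
  white: 2402 × 12/16 = 1801.5
  yellow: 2402 × 3/16 = 450.375
  green: 2402 × 1/16 = 150.125
χ² = Σ (O − E)² / E
  white: (1761 − 1801.5)² / 1801.5 = 0.9105
  yellow: (482 − 450.375)² / 450.375 = 2.2207
  green: (159 − 150.125)² / 150.125 = 0.5247
χ² = 0.9105 + 2.2207 + 0.5247 = 3.6559 ≈ 3.656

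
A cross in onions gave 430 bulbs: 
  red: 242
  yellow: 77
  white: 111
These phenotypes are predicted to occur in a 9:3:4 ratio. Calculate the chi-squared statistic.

Total ratio parts = 16. Expected numbers out of 430:
  red: 430 × 9/16 = 241.875
  yellow: 430 × 3/16 = 80.625
  white: 430 × 4/16 = 107.5
χ² = Σ (O − E)² / E
  red: (242 − 241.875)² / 241.875 = 0.0001
  yellow: (77 − 80.625)² / 80.625 = 0.1630
  white: (111 − 107.5)² / 107.5 = 0.1140
χ² = 0.0001 + 0.1630 + 0.1140 = 0.2771 ≈ 0.277

0.277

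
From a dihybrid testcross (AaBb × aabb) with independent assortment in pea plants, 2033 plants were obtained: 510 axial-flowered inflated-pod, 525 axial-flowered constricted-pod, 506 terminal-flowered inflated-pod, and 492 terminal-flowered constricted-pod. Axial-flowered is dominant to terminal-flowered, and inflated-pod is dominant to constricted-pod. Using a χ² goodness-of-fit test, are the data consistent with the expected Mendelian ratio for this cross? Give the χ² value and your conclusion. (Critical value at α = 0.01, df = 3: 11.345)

1.088; consistent

A dihybrid testcross with independent assortment gives a 1:1:1:1 ratio.
Under the 1:1:1:1 hypothesis (Σ ratio = 4, N = 2033):
  axial-flowered inflated-pod: 2033 × 1/4 = 508.25
  axial-flowered constricted-pod: 2033 × 1/4 = 508.25
  terminal-flowered inflated-pod: 2033 × 1/4 = 508.25
  terminal-flowered constricted-pod: 2033 × 1/4 = 508.25
χ² = Σ (O − E)² / E
  axial-flowered inflated-pod: (510 − 508.25)² / 508.25 = 0.0060
  axial-flowered constricted-pod: (525 − 508.25)² / 508.25 = 0.5520
  terminal-flowered inflated-pod: (506 − 508.25)² / 508.25 = 0.0100
  terminal-flowered constricted-pod: (492 − 508.25)² / 508.25 = 0.5196
χ² = 0.0060 + 0.5520 + 0.0100 + 0.5196 = 1.0876 ≈ 1.088
Degrees of freedom = 4 − 1 = 3; critical value at α = 0.01 is 11.345.
Since 1.088 < 11.345, we fail to reject the null hypothesis — the data are consistent with the 1:1:1:1 ratio.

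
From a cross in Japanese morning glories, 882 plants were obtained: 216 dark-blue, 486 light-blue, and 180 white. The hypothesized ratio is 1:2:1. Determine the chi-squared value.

Total ratio parts = 4. Expected numbers out of 882:
  dark-blue: 882 × 1/4 = 220.5
  light-blue: 882 × 2/4 = 441
  white: 882 × 1/4 = 220.5
χ² = Σ (O − E)² / E
  dark-blue: (216 − 220.5)² / 220.5 = 0.0918
  light-blue: (486 − 441)² / 441 = 4.5918
  white: (180 − 220.5)² / 220.5 = 7.4388
χ² = 0.0918 + 4.5918 + 7.4388 = 12.1224 ≈ 12.122

12.122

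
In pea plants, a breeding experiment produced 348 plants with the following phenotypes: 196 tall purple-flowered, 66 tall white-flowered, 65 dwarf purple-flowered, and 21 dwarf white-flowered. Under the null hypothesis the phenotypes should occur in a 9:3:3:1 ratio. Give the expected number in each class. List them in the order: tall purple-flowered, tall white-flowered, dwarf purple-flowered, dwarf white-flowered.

Under the 9:3:3:1 hypothesis (Σ ratio = 16, N = 348):
  tall purple-flowered: 348 × 9/16 = 195.75
  tall white-flowered: 348 × 3/16 = 65.25
  dwarf purple-flowered: 348 × 3/16 = 65.25
  dwarf white-flowered: 348 × 1/16 = 21.75

195.75, 65.25, 65.25, 21.75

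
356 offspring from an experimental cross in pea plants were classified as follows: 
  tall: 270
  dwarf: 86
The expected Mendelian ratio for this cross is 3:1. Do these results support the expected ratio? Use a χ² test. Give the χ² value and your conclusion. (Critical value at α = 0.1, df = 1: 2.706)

Under the 3:1 hypothesis (Σ ratio = 4, N = 356):
  tall: 356 × 3/4 = 267
  dwarf: 356 × 1/4 = 89
χ² = Σ (O − E)² / E
  tall: (270 − 267)² / 267 = 0.0337
  dwarf: (86 − 89)² / 89 = 0.1011
χ² = 0.0337 + 0.1011 = 0.1348 ≈ 0.135
Degrees of freedom = 2 − 1 = 1; critical value at α = 0.1 is 2.706.
Since 0.135 < 2.706, we fail to reject the null hypothesis — the data are consistent with the 3:1 ratio.

0.135; consistent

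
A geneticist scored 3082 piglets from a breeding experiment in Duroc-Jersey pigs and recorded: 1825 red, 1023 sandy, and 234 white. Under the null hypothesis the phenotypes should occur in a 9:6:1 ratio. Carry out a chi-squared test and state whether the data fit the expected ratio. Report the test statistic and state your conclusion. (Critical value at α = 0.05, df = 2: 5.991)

Expected counts for N = 3082 under a 9:6:1 ratio (total parts = 16):
  red: 3082 × 9/16 = 1733.625
  sandy: 3082 × 6/16 = 1155.75
  white: 3082 × 1/16 = 192.625
χ² = Σ (O − E)² / E
  red: (1825 − 1733.625)² / 1733.625 = 4.8161
  sandy: (1023 − 1155.75)² / 1155.75 = 15.2477
  white: (234 − 192.625)² / 192.625 = 8.8872
χ² = 4.8161 + 15.2477 + 8.8872 = 28.951
Degrees of freedom = 3 − 1 = 2; critical value at α = 0.05 is 5.991.
Since 28.951 > 5.991, we reject the null hypothesis — the data do not fit the 9:6:1 ratio.

28.951; not consistent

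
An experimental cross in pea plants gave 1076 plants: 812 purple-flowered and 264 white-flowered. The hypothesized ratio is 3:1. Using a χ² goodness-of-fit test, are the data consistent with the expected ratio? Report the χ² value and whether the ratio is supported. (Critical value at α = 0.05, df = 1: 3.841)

0.124; consistent

Under the 3:1 hypothesis (Σ ratio = 4, N = 1076):
  purple-flowered: 1076 × 3/4 = 807
  white-flowered: 1076 × 1/4 = 269
χ² = Σ (O − E)² / E
  purple-flowered: (812 − 807)² / 807 = 0.0310
  white-flowered: (264 − 269)² / 269 = 0.0929
χ² = 0.0310 + 0.0929 = 0.1239 ≈ 0.124
Degrees of freedom = 2 − 1 = 1; critical value at α = 0.05 is 3.841.
Since 0.124 < 3.841, we fail to reject the null hypothesis — the data are consistent with the 3:1 ratio.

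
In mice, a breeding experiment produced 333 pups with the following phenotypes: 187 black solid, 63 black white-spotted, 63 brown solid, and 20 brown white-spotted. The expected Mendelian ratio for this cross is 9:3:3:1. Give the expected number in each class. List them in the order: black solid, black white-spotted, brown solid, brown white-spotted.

187.3125, 62.4375, 62.4375, 20.8125

Under the 9:3:3:1 hypothesis (Σ ratio = 16, N = 333):
  black solid: 333 × 9/16 = 187.3125
  black white-spotted: 333 × 3/16 = 62.4375
  brown solid: 333 × 3/16 = 62.4375
  brown white-spotted: 333 × 1/16 = 20.8125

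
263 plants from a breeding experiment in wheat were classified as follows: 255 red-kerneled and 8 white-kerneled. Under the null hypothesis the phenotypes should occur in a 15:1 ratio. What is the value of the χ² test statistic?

Total ratio parts = 16. Expected numbers out of 263:
  red-kerneled: 263 × 15/16 = 246.5625
  white-kerneled: 263 × 1/16 = 16.4375
χ² = Σ (O − E)² / E
  red-kerneled: (255 − 246.5625)² / 246.5625 = 0.2887
  white-kerneled: (8 − 16.4375)² / 16.4375 = 4.3310
χ² = 0.2887 + 4.3310 = 4.6197 ≈ 4.620

4.620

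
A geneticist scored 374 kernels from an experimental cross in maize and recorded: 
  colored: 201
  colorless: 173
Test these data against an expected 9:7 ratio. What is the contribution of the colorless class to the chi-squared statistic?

The 9:7 ratio has 16 parts, so with N = 374 the expected counts are:
  colored: 374 × 9/16 = 210.375
  colorless: 374 × 7/16 = 163.625
Contribution of colorless: (173 − 163.625)² / 163.625 = 0.5371

0.537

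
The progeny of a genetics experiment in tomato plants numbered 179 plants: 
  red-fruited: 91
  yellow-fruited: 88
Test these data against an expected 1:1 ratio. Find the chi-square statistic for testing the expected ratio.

Under the 1:1 hypothesis (Σ ratio = 2, N = 179):
  red-fruited: 179 × 1/2 = 89.5
  yellow-fruited: 179 × 1/2 = 89.5
χ² = Σ (O − E)² / E
  red-fruited: (91 − 89.5)² / 89.5 = 0.0251
  yellow-fruited: (88 − 89.5)² / 89.5 = 0.0251
χ² = 0.0251 + 0.0251 = 0.0502 ≈ 0.050

0.050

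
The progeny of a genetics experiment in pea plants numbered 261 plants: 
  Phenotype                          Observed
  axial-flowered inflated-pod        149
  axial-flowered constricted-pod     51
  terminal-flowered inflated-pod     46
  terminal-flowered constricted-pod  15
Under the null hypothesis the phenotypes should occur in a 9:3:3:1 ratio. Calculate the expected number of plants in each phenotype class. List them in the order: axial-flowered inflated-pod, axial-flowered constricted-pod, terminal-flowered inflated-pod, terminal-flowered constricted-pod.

Total ratio parts = 16. Expected numbers out of 261:
  axial-flowered inflated-pod: 261 × 9/16 = 146.8125
  axial-flowered constricted-pod: 261 × 3/16 = 48.9375
  terminal-flowered inflated-pod: 261 × 3/16 = 48.9375
  terminal-flowered constricted-pod: 261 × 1/16 = 16.3125

146.8125, 48.9375, 48.9375, 16.3125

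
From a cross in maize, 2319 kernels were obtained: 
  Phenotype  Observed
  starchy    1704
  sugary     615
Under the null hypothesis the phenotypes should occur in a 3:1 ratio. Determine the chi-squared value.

2.858

Total ratio parts = 4. Expected numbers out of 2319:
  starchy: 2319 × 3/4 = 1739.25
  sugary: 2319 × 1/4 = 579.75
χ² = Σ (O − E)² / E
  starchy: (1704 − 1739.25)² / 1739.25 = 0.7144
  sugary: (615 − 579.75)² / 579.75 = 2.1433
χ² = 0.7144 + 2.1433 = 2.8577 ≈ 2.858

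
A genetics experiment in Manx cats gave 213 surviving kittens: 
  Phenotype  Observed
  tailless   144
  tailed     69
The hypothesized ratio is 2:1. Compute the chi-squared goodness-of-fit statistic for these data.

Total ratio parts = 3. Expected numbers out of 213:
  tailless: 213 × 2/3 = 142
  tailed: 213 × 1/3 = 71
χ² = Σ (O − E)² / E
  tailless: (144 − 142)² / 142 = 0.0282
  tailed: (69 − 71)² / 71 = 0.0563
χ² = 0.0282 + 0.0563 = 0.0845 ≈ 0.085

0.085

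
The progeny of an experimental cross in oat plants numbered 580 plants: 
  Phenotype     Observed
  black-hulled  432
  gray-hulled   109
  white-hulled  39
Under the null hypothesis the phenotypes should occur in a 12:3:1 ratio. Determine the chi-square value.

Under the 12:3:1 hypothesis (Σ ratio = 16, N = 580):
  black-hulled: 580 × 12/16 = 435
  gray-hulled: 580 × 3/16 = 108.75
  white-hulled: 580 × 1/16 = 36.25
χ² = Σ (O − E)² / E
  black-hulled: (432 − 435)² / 435 = 0.0207
  gray-hulled: (109 − 108.75)² / 108.75 = 0.0006
  white-hulled: (39 − 36.25)² / 36.25 = 0.2086
χ² = 0.0207 + 0.0006 + 0.2086 = 0.2299 ≈ 0.230

0.230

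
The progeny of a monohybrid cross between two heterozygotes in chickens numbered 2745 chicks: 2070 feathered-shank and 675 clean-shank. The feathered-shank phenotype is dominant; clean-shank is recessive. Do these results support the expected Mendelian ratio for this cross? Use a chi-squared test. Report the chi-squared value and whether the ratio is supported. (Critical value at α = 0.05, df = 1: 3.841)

0.246; consistent

For a monohybrid cross between heterozygotes with complete dominance, the expected phenotypic ratio is 3:1.
The 3:1 ratio has 4 parts, so with N = 2745 the expected counts are:
  feathered-shank: 2745 × 3/4 = 2058.75
  clean-shank: 2745 × 1/4 = 686.25
χ² = Σ (O − E)² / E
  feathered-shank: (2070 − 2058.75)² / 2058.75 = 0.0615
  clean-shank: (675 − 686.25)² / 686.25 = 0.1844
χ² = 0.0615 + 0.1844 = 0.2459 ≈ 0.246
Degrees of freedom = 2 − 1 = 1; critical value at α = 0.05 is 3.841.
Since 0.246 < 3.841, we fail to reject the null hypothesis — the data are consistent with the 3:1 ratio.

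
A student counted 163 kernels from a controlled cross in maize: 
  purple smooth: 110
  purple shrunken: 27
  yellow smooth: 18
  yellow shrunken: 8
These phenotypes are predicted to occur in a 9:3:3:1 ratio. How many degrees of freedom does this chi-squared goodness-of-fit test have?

A goodness-of-fit test with 4 phenotype classes has df = 4 − 1 = 3.

3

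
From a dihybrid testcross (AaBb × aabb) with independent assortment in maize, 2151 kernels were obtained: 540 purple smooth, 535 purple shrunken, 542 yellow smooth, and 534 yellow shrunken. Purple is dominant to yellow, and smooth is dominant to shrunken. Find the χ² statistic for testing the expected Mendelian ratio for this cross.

A dihybrid testcross with independent assortment gives a 1:1:1:1 ratio.
Total ratio parts = 4. Expected numbers out of 2151:
  purple smooth: 2151 × 1/4 = 537.75
  purple shrunken: 2151 × 1/4 = 537.75
  yellow smooth: 2151 × 1/4 = 537.75
  yellow shrunken: 2151 × 1/4 = 537.75
χ² = Σ (O − E)² / E
  purple smooth: (540 − 537.75)² / 537.75 = 0.0094
  purple shrunken: (535 − 537.75)² / 537.75 = 0.0141
  yellow smooth: (542 − 537.75)² / 537.75 = 0.0336
  yellow shrunken: (534 − 537.75)² / 537.75 = 0.0262
χ² = 0.0094 + 0.0141 + 0.0336 + 0.0262 = 0.0833 ≈ 0.083

0.083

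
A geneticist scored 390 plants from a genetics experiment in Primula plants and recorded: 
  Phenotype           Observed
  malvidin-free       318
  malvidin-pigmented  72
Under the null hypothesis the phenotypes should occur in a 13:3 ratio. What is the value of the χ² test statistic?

0.021

Under the 13:3 hypothesis (Σ ratio = 16, N = 390):
  malvidin-free: 390 × 13/16 = 316.875
  malvidin-pigmented: 390 × 3/16 = 73.125
χ² = Σ (O − E)² / E
  malvidin-free: (318 − 316.875)² / 316.875 = 0.0040
  malvidin-pigmented: (72 − 73.125)² / 73.125 = 0.0173
χ² = 0.0040 + 0.0173 = 0.0213 ≈ 0.021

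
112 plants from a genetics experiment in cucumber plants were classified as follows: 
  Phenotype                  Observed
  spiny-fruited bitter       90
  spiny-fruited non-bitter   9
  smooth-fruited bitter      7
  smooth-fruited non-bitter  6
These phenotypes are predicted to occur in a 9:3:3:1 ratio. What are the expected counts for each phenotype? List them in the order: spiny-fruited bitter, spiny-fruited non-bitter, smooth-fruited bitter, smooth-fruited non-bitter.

63, 21, 21, 7

The 9:3:3:1 ratio has 16 parts, so with N = 112 the expected counts are:
  spiny-fruited bitter: 112 × 9/16 = 63
  spiny-fruited non-bitter: 112 × 3/16 = 21
  smooth-fruited bitter: 112 × 3/16 = 21
  smooth-fruited non-bitter: 112 × 1/16 = 7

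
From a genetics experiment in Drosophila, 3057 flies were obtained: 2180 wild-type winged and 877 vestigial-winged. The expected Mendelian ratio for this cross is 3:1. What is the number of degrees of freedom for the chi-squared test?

1

A goodness-of-fit test with 2 phenotype classes has df = 2 − 1 = 1.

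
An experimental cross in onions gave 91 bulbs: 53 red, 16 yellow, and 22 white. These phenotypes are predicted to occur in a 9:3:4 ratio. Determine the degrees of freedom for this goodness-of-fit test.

2

A goodness-of-fit test with 3 phenotype classes has df = 3 − 1 = 2.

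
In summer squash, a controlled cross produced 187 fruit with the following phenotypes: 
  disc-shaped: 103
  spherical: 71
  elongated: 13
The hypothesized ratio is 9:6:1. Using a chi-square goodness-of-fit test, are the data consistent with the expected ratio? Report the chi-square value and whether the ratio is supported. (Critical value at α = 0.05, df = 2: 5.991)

The 9:6:1 ratio has 16 parts, so with N = 187 the expected counts are:
  disc-shaped: 187 × 9/16 = 105.1875
  spherical: 187 × 6/16 = 70.125
  elongated: 187 × 1/16 = 11.6875
χ² = Σ (O − E)² / E
  disc-shaped: (103 − 105.1875)² / 105.1875 = 0.0455
  spherical: (71 − 70.125)² / 70.125 = 0.0109
  elongated: (13 − 11.6875)² / 11.6875 = 0.1474
χ² = 0.0455 + 0.0109 + 0.1474 = 0.2038 ≈ 0.204
Degrees of freedom = 3 − 1 = 2; critical value at α = 0.05 is 5.991.
Since 0.204 < 5.991, we fail to reject the null hypothesis — the data are consistent with the 9:6:1 ratio.

0.204; consistent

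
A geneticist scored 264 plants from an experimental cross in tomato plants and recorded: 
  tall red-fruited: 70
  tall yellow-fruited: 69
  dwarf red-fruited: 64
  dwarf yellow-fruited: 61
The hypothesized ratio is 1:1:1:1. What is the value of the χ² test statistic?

0.818

Expected counts for N = 264 under a 1:1:1:1 ratio (total parts = 4):
  tall red-fruited: 264 × 1/4 = 66
  tall yellow-fruited: 264 × 1/4 = 66
  dwarf red-fruited: 264 × 1/4 = 66
  dwarf yellow-fruited: 264 × 1/4 = 66
χ² = Σ (O − E)² / E
  tall red-fruited: (70 − 66)² / 66 = 0.2424
  tall yellow-fruited: (69 − 66)² / 66 = 0.1364
  dwarf red-fruited: (64 − 66)² / 66 = 0.0606
  dwarf yellow-fruited: (61 − 66)² / 66 = 0.3788
χ² = 0.2424 + 0.1364 + 0.0606 + 0.3788 = 0.8182 ≈ 0.818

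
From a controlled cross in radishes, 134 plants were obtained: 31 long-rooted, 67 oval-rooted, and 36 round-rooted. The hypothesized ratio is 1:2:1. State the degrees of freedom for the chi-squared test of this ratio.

A goodness-of-fit test with 3 phenotype classes has df = 3 − 1 = 2.

2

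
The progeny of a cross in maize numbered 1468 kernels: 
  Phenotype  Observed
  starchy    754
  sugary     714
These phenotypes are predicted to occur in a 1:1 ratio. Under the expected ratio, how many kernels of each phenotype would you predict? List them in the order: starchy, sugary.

734, 734

Under the 1:1 hypothesis (Σ ratio = 2, N = 1468):
  starchy: 1468 × 1/2 = 734
  sugary: 1468 × 1/2 = 734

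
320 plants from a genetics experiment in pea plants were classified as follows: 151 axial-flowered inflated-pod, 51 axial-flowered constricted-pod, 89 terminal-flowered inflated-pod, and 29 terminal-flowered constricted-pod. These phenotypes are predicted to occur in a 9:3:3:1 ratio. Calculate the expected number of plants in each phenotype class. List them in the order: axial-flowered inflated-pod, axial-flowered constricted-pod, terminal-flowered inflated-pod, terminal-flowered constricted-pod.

Under the 9:3:3:1 hypothesis (Σ ratio = 16, N = 320):
  axial-flowered inflated-pod: 320 × 9/16 = 180
  axial-flowered constricted-pod: 320 × 3/16 = 60
  terminal-flowered inflated-pod: 320 × 3/16 = 60
  terminal-flowered constricted-pod: 320 × 1/16 = 20

180, 60, 60, 20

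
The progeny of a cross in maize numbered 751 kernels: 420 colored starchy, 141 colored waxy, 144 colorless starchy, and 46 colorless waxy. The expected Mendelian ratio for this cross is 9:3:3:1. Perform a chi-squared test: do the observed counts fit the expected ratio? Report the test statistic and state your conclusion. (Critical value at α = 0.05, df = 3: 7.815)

0.105; consistent

Under the 9:3:3:1 hypothesis (Σ ratio = 16, N = 751):
  colored starchy: 751 × 9/16 = 422.4375
  colored waxy: 751 × 3/16 = 140.8125
  colorless starchy: 751 × 3/16 = 140.8125
  colorless waxy: 751 × 1/16 = 46.9375
χ² = Σ (O − E)² / E
  colored starchy: (420 − 422.4375)² / 422.4375 = 0.0141
  colored waxy: (141 − 140.8125)² / 140.8125 = 0.0002
  colorless starchy: (144 − 140.8125)² / 140.8125 = 0.0722
  colorless waxy: (46 − 46.9375)² / 46.9375 = 0.0187
χ² = 0.0141 + 0.0002 + 0.0722 + 0.0187 = 0.1052 ≈ 0.105
Degrees of freedom = 4 − 1 = 3; critical value at α = 0.05 is 7.815.
Since 0.105 < 7.815, we fail to reject the null hypothesis — the data are consistent with the 9:3:3:1 ratio.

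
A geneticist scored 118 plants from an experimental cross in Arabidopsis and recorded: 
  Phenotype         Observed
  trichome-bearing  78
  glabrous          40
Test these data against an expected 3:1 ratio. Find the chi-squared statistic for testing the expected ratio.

4.983

Total ratio parts = 4. Expected numbers out of 118:
  trichome-bearing: 118 × 3/4 = 88.5
  glabrous: 118 × 1/4 = 29.5
χ² = Σ (O − E)² / E
  trichome-bearing: (78 − 88.5)² / 88.5 = 1.2458
  glabrous: (40 − 29.5)² / 29.5 = 3.7373
χ² = 1.2458 + 3.7373 = 4.9831 ≈ 4.983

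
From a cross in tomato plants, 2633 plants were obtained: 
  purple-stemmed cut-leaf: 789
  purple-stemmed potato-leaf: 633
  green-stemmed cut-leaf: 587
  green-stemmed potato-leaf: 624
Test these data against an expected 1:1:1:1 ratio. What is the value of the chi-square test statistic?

36.434

The 1:1:1:1 ratio has 4 parts, so with N = 2633 the expected counts are:
  purple-stemmed cut-leaf: 2633 × 1/4 = 658.25
  purple-stemmed potato-leaf: 2633 × 1/4 = 658.25
  green-stemmed cut-leaf: 2633 × 1/4 = 658.25
  green-stemmed potato-leaf: 2633 × 1/4 = 658.25
χ² = Σ (O − E)² / E
  purple-stemmed cut-leaf: (789 − 658.25)² / 658.25 = 25.9712
  purple-stemmed potato-leaf: (633 − 658.25)² / 658.25 = 0.9686
  green-stemmed cut-leaf: (587 − 658.25)² / 658.25 = 7.7122
  green-stemmed potato-leaf: (624 − 658.25)² / 658.25 = 1.7821
χ² = 25.9712 + 0.9686 + 7.7122 + 1.7821 = 36.4341 ≈ 36.434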